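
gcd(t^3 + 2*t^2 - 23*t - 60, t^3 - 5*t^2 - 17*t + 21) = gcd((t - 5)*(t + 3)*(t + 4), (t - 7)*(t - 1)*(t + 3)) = t + 3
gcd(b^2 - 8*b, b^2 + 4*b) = b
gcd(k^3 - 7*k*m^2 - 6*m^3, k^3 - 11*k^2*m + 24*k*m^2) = k - 3*m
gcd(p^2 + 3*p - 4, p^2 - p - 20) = p + 4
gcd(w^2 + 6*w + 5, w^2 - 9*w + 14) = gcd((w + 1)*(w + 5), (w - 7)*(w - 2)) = 1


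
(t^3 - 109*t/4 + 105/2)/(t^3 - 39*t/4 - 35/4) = (-4*t^3 + 109*t - 210)/(-4*t^3 + 39*t + 35)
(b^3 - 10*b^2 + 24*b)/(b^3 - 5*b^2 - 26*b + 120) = b/(b + 5)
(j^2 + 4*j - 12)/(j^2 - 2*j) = (j + 6)/j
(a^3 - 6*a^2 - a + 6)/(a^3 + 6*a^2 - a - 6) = (a - 6)/(a + 6)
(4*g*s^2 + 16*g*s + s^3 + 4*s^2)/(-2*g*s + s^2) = (4*g*s + 16*g + s^2 + 4*s)/(-2*g + s)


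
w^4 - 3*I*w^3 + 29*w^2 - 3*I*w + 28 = (w - 7*I)*(w - I)*(w + I)*(w + 4*I)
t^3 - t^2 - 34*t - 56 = (t - 7)*(t + 2)*(t + 4)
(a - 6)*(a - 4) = a^2 - 10*a + 24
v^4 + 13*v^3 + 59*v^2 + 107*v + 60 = (v + 1)*(v + 3)*(v + 4)*(v + 5)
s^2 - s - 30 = (s - 6)*(s + 5)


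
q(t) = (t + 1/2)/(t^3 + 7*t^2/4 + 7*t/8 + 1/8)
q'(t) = (t + 1/2)*(-3*t^2 - 7*t/2 - 7/8)/(t^3 + 7*t^2/4 + 7*t/8 + 1/8)^2 + 1/(t^3 + 7*t^2/4 + 7*t/8 + 1/8) = 4*(-8*t - 5)/(16*t^4 + 40*t^3 + 33*t^2 + 10*t + 1)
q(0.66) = 0.66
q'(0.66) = -1.13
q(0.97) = 0.42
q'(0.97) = -0.55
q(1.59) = 0.21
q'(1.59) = -0.20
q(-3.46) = 0.13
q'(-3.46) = 0.09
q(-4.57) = 0.06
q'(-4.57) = 0.03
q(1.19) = 0.32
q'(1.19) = -0.37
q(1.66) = 0.20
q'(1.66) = -0.18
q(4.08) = 0.05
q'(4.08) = -0.02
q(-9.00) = 0.01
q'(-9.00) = 0.00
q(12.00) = 0.01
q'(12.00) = 0.00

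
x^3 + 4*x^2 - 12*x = x*(x - 2)*(x + 6)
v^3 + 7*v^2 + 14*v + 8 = (v + 1)*(v + 2)*(v + 4)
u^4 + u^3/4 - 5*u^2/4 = u^2*(u - 1)*(u + 5/4)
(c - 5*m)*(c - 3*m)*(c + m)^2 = c^4 - 6*c^3*m + 22*c*m^3 + 15*m^4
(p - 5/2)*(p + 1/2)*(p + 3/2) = p^3 - p^2/2 - 17*p/4 - 15/8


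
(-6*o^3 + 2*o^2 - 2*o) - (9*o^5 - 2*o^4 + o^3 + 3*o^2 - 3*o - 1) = -9*o^5 + 2*o^4 - 7*o^3 - o^2 + o + 1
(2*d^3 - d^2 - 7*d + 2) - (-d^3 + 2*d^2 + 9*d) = 3*d^3 - 3*d^2 - 16*d + 2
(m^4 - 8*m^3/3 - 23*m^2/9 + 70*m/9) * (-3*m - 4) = -3*m^5 + 4*m^4 + 55*m^3/3 - 118*m^2/9 - 280*m/9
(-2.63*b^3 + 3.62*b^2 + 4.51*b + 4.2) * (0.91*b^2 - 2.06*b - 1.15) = -2.3933*b^5 + 8.712*b^4 - 0.328600000000001*b^3 - 9.6316*b^2 - 13.8385*b - 4.83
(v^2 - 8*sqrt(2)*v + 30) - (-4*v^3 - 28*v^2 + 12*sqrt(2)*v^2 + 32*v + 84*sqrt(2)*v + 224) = 4*v^3 - 12*sqrt(2)*v^2 + 29*v^2 - 92*sqrt(2)*v - 32*v - 194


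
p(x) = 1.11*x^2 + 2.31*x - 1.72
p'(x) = 2.22*x + 2.31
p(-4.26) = 8.58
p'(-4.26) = -7.15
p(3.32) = 18.18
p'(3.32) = 9.68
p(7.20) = 72.45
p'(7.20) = 18.29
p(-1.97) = -1.96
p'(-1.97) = -2.06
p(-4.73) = 12.19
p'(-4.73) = -8.19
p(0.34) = -0.81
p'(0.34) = 3.06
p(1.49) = 4.19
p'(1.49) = 5.62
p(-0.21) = -2.16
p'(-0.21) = 1.84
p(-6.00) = 24.38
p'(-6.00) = -11.01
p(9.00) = 108.98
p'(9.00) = 22.29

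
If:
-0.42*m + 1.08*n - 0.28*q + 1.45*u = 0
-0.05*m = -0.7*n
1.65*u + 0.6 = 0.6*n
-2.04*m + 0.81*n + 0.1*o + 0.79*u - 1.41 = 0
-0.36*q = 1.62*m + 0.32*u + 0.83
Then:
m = -0.03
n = -0.00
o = 16.41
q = -1.85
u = -0.36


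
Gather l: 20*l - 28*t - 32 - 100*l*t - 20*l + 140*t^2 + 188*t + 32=-100*l*t + 140*t^2 + 160*t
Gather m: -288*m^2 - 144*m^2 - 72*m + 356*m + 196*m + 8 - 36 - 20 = -432*m^2 + 480*m - 48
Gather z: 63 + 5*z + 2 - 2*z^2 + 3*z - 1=-2*z^2 + 8*z + 64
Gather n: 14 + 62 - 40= 36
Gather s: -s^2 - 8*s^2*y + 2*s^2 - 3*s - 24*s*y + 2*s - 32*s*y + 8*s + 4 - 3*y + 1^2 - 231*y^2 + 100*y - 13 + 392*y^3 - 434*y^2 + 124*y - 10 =s^2*(1 - 8*y) + s*(7 - 56*y) + 392*y^3 - 665*y^2 + 221*y - 18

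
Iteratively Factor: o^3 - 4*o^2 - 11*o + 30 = (o - 5)*(o^2 + o - 6) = (o - 5)*(o + 3)*(o - 2)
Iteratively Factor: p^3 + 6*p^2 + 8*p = (p + 2)*(p^2 + 4*p) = (p + 2)*(p + 4)*(p)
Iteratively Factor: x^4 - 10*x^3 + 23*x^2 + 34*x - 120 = (x - 4)*(x^3 - 6*x^2 - x + 30) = (x - 4)*(x - 3)*(x^2 - 3*x - 10) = (x - 4)*(x - 3)*(x + 2)*(x - 5)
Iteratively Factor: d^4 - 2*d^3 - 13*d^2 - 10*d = (d)*(d^3 - 2*d^2 - 13*d - 10) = d*(d + 2)*(d^2 - 4*d - 5) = d*(d + 1)*(d + 2)*(d - 5)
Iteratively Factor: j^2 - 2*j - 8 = (j - 4)*(j + 2)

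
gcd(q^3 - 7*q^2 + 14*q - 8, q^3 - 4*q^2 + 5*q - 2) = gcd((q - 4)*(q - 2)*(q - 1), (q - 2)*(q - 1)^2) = q^2 - 3*q + 2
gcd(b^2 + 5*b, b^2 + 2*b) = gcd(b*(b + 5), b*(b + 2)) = b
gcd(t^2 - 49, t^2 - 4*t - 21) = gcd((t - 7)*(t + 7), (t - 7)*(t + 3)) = t - 7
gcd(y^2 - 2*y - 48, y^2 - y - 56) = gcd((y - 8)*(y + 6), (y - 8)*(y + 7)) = y - 8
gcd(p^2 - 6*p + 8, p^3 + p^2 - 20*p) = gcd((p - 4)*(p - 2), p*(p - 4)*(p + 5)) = p - 4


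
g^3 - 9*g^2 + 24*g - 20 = (g - 5)*(g - 2)^2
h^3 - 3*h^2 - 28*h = h*(h - 7)*(h + 4)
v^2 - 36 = (v - 6)*(v + 6)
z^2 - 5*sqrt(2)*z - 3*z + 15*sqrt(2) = (z - 3)*(z - 5*sqrt(2))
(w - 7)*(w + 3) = w^2 - 4*w - 21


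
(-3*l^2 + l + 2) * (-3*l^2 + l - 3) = 9*l^4 - 6*l^3 + 4*l^2 - l - 6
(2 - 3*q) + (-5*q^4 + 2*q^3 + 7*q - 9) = -5*q^4 + 2*q^3 + 4*q - 7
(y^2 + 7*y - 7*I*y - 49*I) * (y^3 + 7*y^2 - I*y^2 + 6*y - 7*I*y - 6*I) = y^5 + 14*y^4 - 8*I*y^4 + 48*y^3 - 112*I*y^3 - 56*y^2 - 440*I*y^2 - 385*y - 336*I*y - 294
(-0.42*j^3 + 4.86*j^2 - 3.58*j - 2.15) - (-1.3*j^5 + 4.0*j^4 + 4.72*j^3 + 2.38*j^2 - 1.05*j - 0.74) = 1.3*j^5 - 4.0*j^4 - 5.14*j^3 + 2.48*j^2 - 2.53*j - 1.41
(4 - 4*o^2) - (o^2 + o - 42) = -5*o^2 - o + 46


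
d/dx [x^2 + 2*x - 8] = 2*x + 2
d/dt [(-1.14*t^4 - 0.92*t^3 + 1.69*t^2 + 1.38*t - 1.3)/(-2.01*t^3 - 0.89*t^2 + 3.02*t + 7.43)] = (2.2914*t^6 + 2.0292*t^5 - 6.1127*t^4 - 33.89*t^3 - 22.0138*t^2 + 22.7994*t + 14.1794)/(4.0401*t^6 + 3.5778*t^5 - 11.3483*t^4 - 35.2442*t^3 - 4.105*t^2 + 44.8772*t + 55.2049)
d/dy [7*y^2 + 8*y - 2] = 14*y + 8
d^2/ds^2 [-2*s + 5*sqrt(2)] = 0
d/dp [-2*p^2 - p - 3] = -4*p - 1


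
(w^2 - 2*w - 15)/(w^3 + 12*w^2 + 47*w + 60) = (w - 5)/(w^2 + 9*w + 20)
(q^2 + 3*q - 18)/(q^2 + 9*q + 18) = (q - 3)/(q + 3)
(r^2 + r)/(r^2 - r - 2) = r/(r - 2)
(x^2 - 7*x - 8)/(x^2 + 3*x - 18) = (x^2 - 7*x - 8)/(x^2 + 3*x - 18)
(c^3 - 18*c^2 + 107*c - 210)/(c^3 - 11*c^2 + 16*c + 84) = (c - 5)/(c + 2)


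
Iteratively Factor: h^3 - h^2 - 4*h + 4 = (h - 1)*(h^2 - 4) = (h - 2)*(h - 1)*(h + 2)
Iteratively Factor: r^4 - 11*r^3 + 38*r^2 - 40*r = (r - 5)*(r^3 - 6*r^2 + 8*r) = r*(r - 5)*(r^2 - 6*r + 8) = r*(r - 5)*(r - 4)*(r - 2)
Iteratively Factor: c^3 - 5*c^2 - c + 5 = (c + 1)*(c^2 - 6*c + 5) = (c - 5)*(c + 1)*(c - 1)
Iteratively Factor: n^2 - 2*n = (n - 2)*(n)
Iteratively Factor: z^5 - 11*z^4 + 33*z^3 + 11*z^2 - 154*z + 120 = (z - 3)*(z^4 - 8*z^3 + 9*z^2 + 38*z - 40) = (z - 5)*(z - 3)*(z^3 - 3*z^2 - 6*z + 8) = (z - 5)*(z - 3)*(z - 1)*(z^2 - 2*z - 8) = (z - 5)*(z - 3)*(z - 1)*(z + 2)*(z - 4)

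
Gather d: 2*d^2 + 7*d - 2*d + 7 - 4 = 2*d^2 + 5*d + 3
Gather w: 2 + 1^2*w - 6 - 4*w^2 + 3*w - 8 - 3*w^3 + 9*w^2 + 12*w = -3*w^3 + 5*w^2 + 16*w - 12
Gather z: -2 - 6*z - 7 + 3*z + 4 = -3*z - 5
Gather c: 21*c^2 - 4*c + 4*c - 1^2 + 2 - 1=21*c^2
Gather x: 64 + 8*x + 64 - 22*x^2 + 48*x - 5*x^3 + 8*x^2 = -5*x^3 - 14*x^2 + 56*x + 128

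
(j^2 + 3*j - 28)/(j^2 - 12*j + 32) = (j + 7)/(j - 8)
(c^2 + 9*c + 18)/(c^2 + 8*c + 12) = (c + 3)/(c + 2)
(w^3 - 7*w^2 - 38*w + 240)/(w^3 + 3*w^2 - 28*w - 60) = (w - 8)/(w + 2)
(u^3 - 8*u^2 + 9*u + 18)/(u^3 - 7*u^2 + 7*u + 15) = (u - 6)/(u - 5)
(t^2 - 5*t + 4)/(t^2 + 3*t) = (t^2 - 5*t + 4)/(t*(t + 3))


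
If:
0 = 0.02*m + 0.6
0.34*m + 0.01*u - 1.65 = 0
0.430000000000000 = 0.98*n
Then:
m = -30.00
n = 0.44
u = 1185.00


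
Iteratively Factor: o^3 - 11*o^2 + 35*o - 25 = (o - 1)*(o^2 - 10*o + 25) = (o - 5)*(o - 1)*(o - 5)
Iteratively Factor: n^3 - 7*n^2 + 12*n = (n)*(n^2 - 7*n + 12) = n*(n - 3)*(n - 4)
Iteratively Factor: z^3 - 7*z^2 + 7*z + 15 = (z - 5)*(z^2 - 2*z - 3) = (z - 5)*(z - 3)*(z + 1)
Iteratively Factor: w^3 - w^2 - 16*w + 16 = (w - 4)*(w^2 + 3*w - 4) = (w - 4)*(w - 1)*(w + 4)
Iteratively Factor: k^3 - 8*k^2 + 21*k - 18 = (k - 3)*(k^2 - 5*k + 6) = (k - 3)*(k - 2)*(k - 3)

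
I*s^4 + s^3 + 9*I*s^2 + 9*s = s*(s - 3*I)*(s + 3*I)*(I*s + 1)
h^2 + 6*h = h*(h + 6)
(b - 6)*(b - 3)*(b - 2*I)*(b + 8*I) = b^4 - 9*b^3 + 6*I*b^3 + 34*b^2 - 54*I*b^2 - 144*b + 108*I*b + 288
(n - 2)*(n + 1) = n^2 - n - 2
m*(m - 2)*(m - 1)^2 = m^4 - 4*m^3 + 5*m^2 - 2*m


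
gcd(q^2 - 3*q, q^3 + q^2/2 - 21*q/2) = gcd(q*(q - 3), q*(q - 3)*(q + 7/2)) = q^2 - 3*q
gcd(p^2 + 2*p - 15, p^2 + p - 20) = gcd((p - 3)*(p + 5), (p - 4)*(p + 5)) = p + 5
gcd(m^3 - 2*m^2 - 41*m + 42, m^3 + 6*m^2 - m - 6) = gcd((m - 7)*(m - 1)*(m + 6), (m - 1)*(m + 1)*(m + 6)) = m^2 + 5*m - 6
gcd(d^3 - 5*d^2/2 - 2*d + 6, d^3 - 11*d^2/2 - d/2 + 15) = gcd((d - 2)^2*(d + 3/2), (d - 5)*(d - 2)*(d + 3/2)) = d^2 - d/2 - 3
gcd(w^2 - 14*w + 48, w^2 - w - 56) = w - 8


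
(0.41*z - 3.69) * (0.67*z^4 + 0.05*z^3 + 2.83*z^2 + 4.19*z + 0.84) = 0.2747*z^5 - 2.4518*z^4 + 0.9758*z^3 - 8.7248*z^2 - 15.1167*z - 3.0996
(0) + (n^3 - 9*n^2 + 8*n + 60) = n^3 - 9*n^2 + 8*n + 60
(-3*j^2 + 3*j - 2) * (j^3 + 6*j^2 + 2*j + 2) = -3*j^5 - 15*j^4 + 10*j^3 - 12*j^2 + 2*j - 4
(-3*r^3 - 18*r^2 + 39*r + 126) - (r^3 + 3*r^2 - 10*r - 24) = -4*r^3 - 21*r^2 + 49*r + 150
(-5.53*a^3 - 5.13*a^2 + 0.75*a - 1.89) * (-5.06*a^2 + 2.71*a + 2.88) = 27.9818*a^5 + 10.9715*a^4 - 33.6237*a^3 - 3.1785*a^2 - 2.9619*a - 5.4432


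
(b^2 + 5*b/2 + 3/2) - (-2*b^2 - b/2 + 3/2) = 3*b^2 + 3*b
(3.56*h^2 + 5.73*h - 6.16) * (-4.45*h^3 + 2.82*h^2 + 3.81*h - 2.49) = -15.842*h^5 - 15.4593*h^4 + 57.1342*h^3 - 4.4043*h^2 - 37.7373*h + 15.3384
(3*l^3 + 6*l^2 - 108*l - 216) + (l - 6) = 3*l^3 + 6*l^2 - 107*l - 222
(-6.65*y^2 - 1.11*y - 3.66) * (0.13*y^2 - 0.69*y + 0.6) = -0.8645*y^4 + 4.4442*y^3 - 3.6999*y^2 + 1.8594*y - 2.196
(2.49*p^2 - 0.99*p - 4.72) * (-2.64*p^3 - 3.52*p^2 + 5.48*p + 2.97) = -6.5736*p^5 - 6.1512*p^4 + 29.5908*p^3 + 18.5845*p^2 - 28.8059*p - 14.0184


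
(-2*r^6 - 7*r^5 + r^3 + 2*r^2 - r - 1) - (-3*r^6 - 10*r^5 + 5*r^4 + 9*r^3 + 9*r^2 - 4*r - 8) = r^6 + 3*r^5 - 5*r^4 - 8*r^3 - 7*r^2 + 3*r + 7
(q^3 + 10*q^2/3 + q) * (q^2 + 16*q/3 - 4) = q^5 + 26*q^4/3 + 133*q^3/9 - 8*q^2 - 4*q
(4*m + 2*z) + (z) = 4*m + 3*z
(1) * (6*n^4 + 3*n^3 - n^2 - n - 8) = 6*n^4 + 3*n^3 - n^2 - n - 8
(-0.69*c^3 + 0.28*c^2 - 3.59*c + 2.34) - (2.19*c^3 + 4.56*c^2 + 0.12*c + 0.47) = -2.88*c^3 - 4.28*c^2 - 3.71*c + 1.87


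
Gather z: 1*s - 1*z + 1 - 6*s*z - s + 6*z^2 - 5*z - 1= 6*z^2 + z*(-6*s - 6)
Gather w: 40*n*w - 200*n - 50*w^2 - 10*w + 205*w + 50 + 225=-200*n - 50*w^2 + w*(40*n + 195) + 275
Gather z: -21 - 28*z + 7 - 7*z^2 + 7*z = -7*z^2 - 21*z - 14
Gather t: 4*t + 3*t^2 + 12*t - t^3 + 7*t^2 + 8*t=-t^3 + 10*t^2 + 24*t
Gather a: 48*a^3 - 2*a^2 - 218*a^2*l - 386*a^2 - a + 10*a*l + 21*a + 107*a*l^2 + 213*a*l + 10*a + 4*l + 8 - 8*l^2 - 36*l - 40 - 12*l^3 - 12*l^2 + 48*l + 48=48*a^3 + a^2*(-218*l - 388) + a*(107*l^2 + 223*l + 30) - 12*l^3 - 20*l^2 + 16*l + 16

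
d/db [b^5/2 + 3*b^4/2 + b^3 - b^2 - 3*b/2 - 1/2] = 5*b^4/2 + 6*b^3 + 3*b^2 - 2*b - 3/2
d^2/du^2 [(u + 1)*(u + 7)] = 2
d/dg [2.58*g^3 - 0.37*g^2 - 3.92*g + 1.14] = 7.74*g^2 - 0.74*g - 3.92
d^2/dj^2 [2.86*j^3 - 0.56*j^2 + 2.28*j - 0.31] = 17.16*j - 1.12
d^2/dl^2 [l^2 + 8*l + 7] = 2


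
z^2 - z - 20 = (z - 5)*(z + 4)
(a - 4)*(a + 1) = a^2 - 3*a - 4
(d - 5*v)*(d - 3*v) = d^2 - 8*d*v + 15*v^2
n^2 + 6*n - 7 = (n - 1)*(n + 7)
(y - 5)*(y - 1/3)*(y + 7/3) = y^3 - 3*y^2 - 97*y/9 + 35/9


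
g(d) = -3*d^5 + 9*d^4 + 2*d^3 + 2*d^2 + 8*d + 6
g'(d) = -15*d^4 + 36*d^3 + 6*d^2 + 4*d + 8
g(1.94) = 88.69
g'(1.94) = 88.72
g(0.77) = 16.61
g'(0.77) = 25.80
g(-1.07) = 13.28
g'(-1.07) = -53.17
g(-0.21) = 4.41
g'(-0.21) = 7.06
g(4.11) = -738.68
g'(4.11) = -1655.00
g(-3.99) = 5193.72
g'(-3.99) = -6000.95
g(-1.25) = 26.35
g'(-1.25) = -94.56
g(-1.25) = 26.35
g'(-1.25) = -94.56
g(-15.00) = 2727336.00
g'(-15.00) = -879577.00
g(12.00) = -556026.00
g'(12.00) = -247912.00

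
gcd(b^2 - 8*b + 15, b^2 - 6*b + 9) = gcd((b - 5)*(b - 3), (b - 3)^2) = b - 3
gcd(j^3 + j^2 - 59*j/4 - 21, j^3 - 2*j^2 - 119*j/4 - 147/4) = j^2 + 5*j + 21/4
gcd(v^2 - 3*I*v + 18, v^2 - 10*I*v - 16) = 1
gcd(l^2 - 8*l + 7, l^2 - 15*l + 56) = l - 7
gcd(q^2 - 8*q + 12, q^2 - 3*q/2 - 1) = q - 2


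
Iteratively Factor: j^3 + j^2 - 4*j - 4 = (j + 1)*(j^2 - 4) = (j - 2)*(j + 1)*(j + 2)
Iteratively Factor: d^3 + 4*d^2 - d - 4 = (d + 4)*(d^2 - 1) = (d + 1)*(d + 4)*(d - 1)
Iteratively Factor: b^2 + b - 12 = (b - 3)*(b + 4)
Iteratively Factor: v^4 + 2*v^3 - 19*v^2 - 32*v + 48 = (v - 1)*(v^3 + 3*v^2 - 16*v - 48) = (v - 4)*(v - 1)*(v^2 + 7*v + 12) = (v - 4)*(v - 1)*(v + 3)*(v + 4)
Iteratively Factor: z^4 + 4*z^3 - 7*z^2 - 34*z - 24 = (z + 2)*(z^3 + 2*z^2 - 11*z - 12) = (z - 3)*(z + 2)*(z^2 + 5*z + 4) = (z - 3)*(z + 2)*(z + 4)*(z + 1)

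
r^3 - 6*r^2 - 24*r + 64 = (r - 8)*(r - 2)*(r + 4)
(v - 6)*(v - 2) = v^2 - 8*v + 12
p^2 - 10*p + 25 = (p - 5)^2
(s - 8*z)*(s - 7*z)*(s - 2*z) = s^3 - 17*s^2*z + 86*s*z^2 - 112*z^3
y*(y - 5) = y^2 - 5*y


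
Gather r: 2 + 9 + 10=21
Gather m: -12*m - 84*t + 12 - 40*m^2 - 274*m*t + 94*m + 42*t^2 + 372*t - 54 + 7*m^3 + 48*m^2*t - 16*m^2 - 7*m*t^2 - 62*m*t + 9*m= 7*m^3 + m^2*(48*t - 56) + m*(-7*t^2 - 336*t + 91) + 42*t^2 + 288*t - 42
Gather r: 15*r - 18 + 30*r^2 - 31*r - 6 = 30*r^2 - 16*r - 24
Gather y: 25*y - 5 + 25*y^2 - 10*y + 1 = 25*y^2 + 15*y - 4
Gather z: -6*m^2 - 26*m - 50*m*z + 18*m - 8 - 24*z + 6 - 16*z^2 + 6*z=-6*m^2 - 8*m - 16*z^2 + z*(-50*m - 18) - 2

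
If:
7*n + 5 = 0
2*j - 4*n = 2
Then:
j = -3/7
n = -5/7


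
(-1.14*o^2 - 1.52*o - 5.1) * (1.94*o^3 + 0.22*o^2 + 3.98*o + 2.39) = -2.2116*o^5 - 3.1996*o^4 - 14.7656*o^3 - 9.8962*o^2 - 23.9308*o - 12.189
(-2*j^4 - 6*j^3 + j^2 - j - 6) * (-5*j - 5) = 10*j^5 + 40*j^4 + 25*j^3 + 35*j + 30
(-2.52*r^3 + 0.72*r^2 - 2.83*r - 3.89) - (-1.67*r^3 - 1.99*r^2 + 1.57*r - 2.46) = -0.85*r^3 + 2.71*r^2 - 4.4*r - 1.43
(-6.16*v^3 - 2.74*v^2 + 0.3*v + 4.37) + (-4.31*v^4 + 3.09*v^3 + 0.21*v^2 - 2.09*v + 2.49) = -4.31*v^4 - 3.07*v^3 - 2.53*v^2 - 1.79*v + 6.86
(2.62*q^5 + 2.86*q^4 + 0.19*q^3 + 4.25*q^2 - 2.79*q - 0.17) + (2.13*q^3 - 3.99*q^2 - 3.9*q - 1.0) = 2.62*q^5 + 2.86*q^4 + 2.32*q^3 + 0.26*q^2 - 6.69*q - 1.17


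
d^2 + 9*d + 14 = (d + 2)*(d + 7)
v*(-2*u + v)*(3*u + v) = -6*u^2*v + u*v^2 + v^3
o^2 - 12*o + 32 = (o - 8)*(o - 4)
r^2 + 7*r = r*(r + 7)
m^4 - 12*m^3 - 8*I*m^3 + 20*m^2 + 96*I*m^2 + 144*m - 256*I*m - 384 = (m - 8)*(m - 4)*(m - 6*I)*(m - 2*I)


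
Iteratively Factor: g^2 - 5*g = (g)*(g - 5)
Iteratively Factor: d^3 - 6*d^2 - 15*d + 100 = (d + 4)*(d^2 - 10*d + 25) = (d - 5)*(d + 4)*(d - 5)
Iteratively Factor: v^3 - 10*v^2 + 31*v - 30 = (v - 2)*(v^2 - 8*v + 15) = (v - 5)*(v - 2)*(v - 3)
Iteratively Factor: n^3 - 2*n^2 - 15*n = (n)*(n^2 - 2*n - 15) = n*(n - 5)*(n + 3)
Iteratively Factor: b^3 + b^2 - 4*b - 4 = (b - 2)*(b^2 + 3*b + 2) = (b - 2)*(b + 2)*(b + 1)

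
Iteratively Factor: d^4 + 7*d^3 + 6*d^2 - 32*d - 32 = (d - 2)*(d^3 + 9*d^2 + 24*d + 16) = (d - 2)*(d + 4)*(d^2 + 5*d + 4) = (d - 2)*(d + 1)*(d + 4)*(d + 4)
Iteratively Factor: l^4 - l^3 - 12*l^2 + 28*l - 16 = (l - 1)*(l^3 - 12*l + 16) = (l - 1)*(l + 4)*(l^2 - 4*l + 4) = (l - 2)*(l - 1)*(l + 4)*(l - 2)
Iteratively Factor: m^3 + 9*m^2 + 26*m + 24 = (m + 2)*(m^2 + 7*m + 12) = (m + 2)*(m + 4)*(m + 3)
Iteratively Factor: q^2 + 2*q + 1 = (q + 1)*(q + 1)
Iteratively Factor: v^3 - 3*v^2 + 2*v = (v - 1)*(v^2 - 2*v) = (v - 2)*(v - 1)*(v)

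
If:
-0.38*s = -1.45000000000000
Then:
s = 3.82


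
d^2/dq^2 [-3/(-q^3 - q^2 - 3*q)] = 6*(-q*(3*q + 1)*(q^2 + q + 3) + (3*q^2 + 2*q + 3)^2)/(q^3*(q^2 + q + 3)^3)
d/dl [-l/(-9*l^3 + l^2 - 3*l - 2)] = (9*l^3 - l^2 - l*(27*l^2 - 2*l + 3) + 3*l + 2)/(9*l^3 - l^2 + 3*l + 2)^2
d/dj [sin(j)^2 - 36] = sin(2*j)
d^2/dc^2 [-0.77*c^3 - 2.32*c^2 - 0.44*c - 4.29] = -4.62*c - 4.64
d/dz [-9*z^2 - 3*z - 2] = -18*z - 3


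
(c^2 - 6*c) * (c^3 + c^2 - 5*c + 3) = c^5 - 5*c^4 - 11*c^3 + 33*c^2 - 18*c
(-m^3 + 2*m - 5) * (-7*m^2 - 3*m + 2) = 7*m^5 + 3*m^4 - 16*m^3 + 29*m^2 + 19*m - 10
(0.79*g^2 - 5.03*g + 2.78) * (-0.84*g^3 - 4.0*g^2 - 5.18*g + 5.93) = -0.6636*g^5 + 1.0652*g^4 + 13.6926*g^3 + 19.6201*g^2 - 44.2283*g + 16.4854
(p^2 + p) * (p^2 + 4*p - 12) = p^4 + 5*p^3 - 8*p^2 - 12*p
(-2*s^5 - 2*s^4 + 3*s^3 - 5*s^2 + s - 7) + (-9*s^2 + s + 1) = -2*s^5 - 2*s^4 + 3*s^3 - 14*s^2 + 2*s - 6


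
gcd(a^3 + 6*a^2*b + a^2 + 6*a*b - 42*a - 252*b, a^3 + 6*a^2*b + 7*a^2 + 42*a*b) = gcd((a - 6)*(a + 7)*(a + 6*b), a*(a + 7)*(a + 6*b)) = a^2 + 6*a*b + 7*a + 42*b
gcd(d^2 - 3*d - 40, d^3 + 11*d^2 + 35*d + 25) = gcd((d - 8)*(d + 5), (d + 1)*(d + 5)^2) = d + 5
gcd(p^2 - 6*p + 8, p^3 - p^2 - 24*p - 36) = 1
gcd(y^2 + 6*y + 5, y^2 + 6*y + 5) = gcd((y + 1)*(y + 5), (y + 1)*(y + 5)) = y^2 + 6*y + 5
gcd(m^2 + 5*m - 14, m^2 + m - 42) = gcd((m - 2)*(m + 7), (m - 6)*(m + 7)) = m + 7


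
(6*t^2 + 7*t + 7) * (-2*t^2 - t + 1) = -12*t^4 - 20*t^3 - 15*t^2 + 7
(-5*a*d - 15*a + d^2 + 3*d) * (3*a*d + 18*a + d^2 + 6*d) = -15*a^2*d^2 - 135*a^2*d - 270*a^2 - 2*a*d^3 - 18*a*d^2 - 36*a*d + d^4 + 9*d^3 + 18*d^2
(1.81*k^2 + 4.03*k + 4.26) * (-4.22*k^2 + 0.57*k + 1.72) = -7.6382*k^4 - 15.9749*k^3 - 12.5669*k^2 + 9.3598*k + 7.3272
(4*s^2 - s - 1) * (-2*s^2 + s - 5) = -8*s^4 + 6*s^3 - 19*s^2 + 4*s + 5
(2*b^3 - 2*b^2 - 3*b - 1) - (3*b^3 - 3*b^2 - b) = -b^3 + b^2 - 2*b - 1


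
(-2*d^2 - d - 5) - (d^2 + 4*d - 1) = -3*d^2 - 5*d - 4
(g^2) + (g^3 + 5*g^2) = g^3 + 6*g^2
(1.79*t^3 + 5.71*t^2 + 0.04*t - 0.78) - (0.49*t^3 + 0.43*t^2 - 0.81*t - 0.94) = 1.3*t^3 + 5.28*t^2 + 0.85*t + 0.16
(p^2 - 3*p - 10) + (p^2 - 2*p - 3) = 2*p^2 - 5*p - 13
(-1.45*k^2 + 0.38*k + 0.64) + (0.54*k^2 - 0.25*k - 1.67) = -0.91*k^2 + 0.13*k - 1.03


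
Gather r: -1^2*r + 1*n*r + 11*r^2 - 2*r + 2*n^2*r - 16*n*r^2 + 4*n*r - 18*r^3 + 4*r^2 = -18*r^3 + r^2*(15 - 16*n) + r*(2*n^2 + 5*n - 3)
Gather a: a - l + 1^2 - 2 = a - l - 1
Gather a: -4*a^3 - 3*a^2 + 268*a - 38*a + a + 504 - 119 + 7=-4*a^3 - 3*a^2 + 231*a + 392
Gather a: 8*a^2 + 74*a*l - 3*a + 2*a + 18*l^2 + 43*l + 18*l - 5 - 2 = 8*a^2 + a*(74*l - 1) + 18*l^2 + 61*l - 7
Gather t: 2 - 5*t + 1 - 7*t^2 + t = -7*t^2 - 4*t + 3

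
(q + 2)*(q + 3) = q^2 + 5*q + 6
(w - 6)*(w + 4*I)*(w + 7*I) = w^3 - 6*w^2 + 11*I*w^2 - 28*w - 66*I*w + 168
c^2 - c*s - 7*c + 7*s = (c - 7)*(c - s)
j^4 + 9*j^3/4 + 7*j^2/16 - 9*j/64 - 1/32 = (j - 1/4)*(j + 1/4)^2*(j + 2)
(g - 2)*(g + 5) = g^2 + 3*g - 10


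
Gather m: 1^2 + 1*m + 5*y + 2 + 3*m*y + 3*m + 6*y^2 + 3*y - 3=m*(3*y + 4) + 6*y^2 + 8*y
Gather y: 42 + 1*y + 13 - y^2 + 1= -y^2 + y + 56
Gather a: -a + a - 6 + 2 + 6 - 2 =0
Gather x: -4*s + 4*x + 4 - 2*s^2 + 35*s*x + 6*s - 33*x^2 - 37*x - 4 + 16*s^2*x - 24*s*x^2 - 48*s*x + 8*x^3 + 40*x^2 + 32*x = -2*s^2 + 2*s + 8*x^3 + x^2*(7 - 24*s) + x*(16*s^2 - 13*s - 1)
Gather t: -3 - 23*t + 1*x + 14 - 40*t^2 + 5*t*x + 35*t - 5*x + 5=-40*t^2 + t*(5*x + 12) - 4*x + 16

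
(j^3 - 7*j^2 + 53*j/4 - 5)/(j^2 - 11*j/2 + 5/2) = (j^2 - 13*j/2 + 10)/(j - 5)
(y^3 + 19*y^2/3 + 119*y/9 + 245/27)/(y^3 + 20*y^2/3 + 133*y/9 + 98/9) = (y + 5/3)/(y + 2)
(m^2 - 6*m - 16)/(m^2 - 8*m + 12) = (m^2 - 6*m - 16)/(m^2 - 8*m + 12)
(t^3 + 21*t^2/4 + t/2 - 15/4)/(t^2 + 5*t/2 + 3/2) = (4*t^2 + 17*t - 15)/(2*(2*t + 3))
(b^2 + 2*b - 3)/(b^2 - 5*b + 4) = (b + 3)/(b - 4)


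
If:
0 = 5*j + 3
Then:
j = -3/5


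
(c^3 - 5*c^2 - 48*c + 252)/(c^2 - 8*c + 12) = (c^2 + c - 42)/(c - 2)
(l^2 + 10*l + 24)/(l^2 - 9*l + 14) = (l^2 + 10*l + 24)/(l^2 - 9*l + 14)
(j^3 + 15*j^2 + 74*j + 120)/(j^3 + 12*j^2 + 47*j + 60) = (j + 6)/(j + 3)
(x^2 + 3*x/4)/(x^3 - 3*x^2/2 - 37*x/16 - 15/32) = 8*x/(8*x^2 - 18*x - 5)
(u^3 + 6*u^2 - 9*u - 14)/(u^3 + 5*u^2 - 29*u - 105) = (u^2 - u - 2)/(u^2 - 2*u - 15)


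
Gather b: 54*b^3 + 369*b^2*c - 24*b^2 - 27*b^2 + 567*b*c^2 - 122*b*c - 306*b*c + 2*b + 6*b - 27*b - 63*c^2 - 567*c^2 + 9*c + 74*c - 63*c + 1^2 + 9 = 54*b^3 + b^2*(369*c - 51) + b*(567*c^2 - 428*c - 19) - 630*c^2 + 20*c + 10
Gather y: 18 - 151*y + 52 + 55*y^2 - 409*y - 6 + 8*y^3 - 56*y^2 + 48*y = 8*y^3 - y^2 - 512*y + 64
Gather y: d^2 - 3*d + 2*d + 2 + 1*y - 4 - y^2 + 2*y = d^2 - d - y^2 + 3*y - 2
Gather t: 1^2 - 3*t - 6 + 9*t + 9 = 6*t + 4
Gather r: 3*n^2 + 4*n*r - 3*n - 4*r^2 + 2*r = 3*n^2 - 3*n - 4*r^2 + r*(4*n + 2)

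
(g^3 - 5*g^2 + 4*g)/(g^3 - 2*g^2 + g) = (g - 4)/(g - 1)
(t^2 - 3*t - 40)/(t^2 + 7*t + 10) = (t - 8)/(t + 2)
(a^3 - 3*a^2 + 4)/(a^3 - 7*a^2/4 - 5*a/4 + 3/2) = 4*(a - 2)/(4*a - 3)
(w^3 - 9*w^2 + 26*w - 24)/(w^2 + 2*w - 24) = (w^2 - 5*w + 6)/(w + 6)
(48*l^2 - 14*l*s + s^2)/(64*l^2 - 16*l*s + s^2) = (-6*l + s)/(-8*l + s)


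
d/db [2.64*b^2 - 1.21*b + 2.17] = 5.28*b - 1.21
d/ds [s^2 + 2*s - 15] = 2*s + 2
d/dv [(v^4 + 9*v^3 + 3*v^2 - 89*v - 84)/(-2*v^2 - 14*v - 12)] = (-v^3 - 13*v^2 - 48*v - 27)/(v^2 + 12*v + 36)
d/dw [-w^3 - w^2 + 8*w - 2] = -3*w^2 - 2*w + 8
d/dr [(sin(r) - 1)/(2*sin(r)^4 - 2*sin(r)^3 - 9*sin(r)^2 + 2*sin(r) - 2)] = 3*(-2*sin(r)^3 + 4*sin(r)^2 + sin(r) - 6)*sin(r)*cos(r)/(2*sin(r)^4 - 2*sin(r)^3 - 9*sin(r)^2 + 2*sin(r) - 2)^2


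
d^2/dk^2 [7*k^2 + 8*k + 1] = 14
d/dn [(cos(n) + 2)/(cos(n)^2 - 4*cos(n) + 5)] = (cos(n)^2 + 4*cos(n) - 13)*sin(n)/(cos(n)^2 - 4*cos(n) + 5)^2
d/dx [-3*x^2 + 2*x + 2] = 2 - 6*x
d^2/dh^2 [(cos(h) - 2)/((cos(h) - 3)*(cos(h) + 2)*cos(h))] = (50*(1 - cos(h)^2)^2/cos(h)^3 - 30*sin(h)^6/cos(h)^3 - 4*cos(h)^4 - 9*cos(h)^3 - 41*cos(h)^2 - 72*tan(h)^2 + 10 + 142/cos(h) - 164/cos(h)^3)/((cos(h) - 3)^3*(cos(h) + 2)^3)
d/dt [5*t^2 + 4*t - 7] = 10*t + 4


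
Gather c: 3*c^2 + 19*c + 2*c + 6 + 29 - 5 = 3*c^2 + 21*c + 30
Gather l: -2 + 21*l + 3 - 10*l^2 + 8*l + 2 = -10*l^2 + 29*l + 3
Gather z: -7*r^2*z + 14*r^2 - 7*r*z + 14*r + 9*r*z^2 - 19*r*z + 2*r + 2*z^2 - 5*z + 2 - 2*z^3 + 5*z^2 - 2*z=14*r^2 + 16*r - 2*z^3 + z^2*(9*r + 7) + z*(-7*r^2 - 26*r - 7) + 2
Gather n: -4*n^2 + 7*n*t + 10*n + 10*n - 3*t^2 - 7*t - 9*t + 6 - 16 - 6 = -4*n^2 + n*(7*t + 20) - 3*t^2 - 16*t - 16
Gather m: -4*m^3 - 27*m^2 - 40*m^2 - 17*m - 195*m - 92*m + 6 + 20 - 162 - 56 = -4*m^3 - 67*m^2 - 304*m - 192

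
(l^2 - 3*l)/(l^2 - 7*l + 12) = l/(l - 4)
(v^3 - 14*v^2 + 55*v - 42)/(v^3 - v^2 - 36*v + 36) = (v - 7)/(v + 6)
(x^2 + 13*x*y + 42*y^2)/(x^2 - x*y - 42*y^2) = (x + 7*y)/(x - 7*y)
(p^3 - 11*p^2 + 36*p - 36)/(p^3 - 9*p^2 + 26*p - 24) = (p - 6)/(p - 4)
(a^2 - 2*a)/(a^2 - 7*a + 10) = a/(a - 5)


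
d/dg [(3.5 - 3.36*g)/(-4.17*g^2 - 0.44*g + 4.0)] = (-14.0112*g^2 + 29.19*g - 11.9)/(17.3889*g^4 + 3.6696*g^3 - 33.1664*g^2 - 3.52*g + 16.0)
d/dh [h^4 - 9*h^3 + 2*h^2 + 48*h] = 4*h^3 - 27*h^2 + 4*h + 48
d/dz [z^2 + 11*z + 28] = 2*z + 11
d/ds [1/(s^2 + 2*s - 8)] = 2*(-s - 1)/(s^2 + 2*s - 8)^2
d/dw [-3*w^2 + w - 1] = 1 - 6*w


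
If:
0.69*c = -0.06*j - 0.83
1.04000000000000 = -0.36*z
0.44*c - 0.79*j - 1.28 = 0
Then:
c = -1.01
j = -2.18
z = -2.89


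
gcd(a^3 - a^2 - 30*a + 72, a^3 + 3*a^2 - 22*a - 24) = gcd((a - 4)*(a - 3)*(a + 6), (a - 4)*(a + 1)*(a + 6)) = a^2 + 2*a - 24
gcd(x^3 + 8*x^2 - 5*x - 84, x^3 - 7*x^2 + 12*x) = x - 3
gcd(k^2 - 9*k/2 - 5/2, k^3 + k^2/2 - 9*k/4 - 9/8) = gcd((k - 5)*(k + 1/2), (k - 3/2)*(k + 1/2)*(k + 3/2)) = k + 1/2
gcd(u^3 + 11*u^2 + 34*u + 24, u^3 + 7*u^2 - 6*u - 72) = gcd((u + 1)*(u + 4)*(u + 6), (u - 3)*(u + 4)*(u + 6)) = u^2 + 10*u + 24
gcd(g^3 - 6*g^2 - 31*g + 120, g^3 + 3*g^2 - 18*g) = g - 3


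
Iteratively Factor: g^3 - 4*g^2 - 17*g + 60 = (g - 5)*(g^2 + g - 12) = (g - 5)*(g + 4)*(g - 3)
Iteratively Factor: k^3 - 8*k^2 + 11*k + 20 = (k - 4)*(k^2 - 4*k - 5) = (k - 4)*(k + 1)*(k - 5)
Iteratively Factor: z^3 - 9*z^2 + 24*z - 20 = (z - 5)*(z^2 - 4*z + 4) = (z - 5)*(z - 2)*(z - 2)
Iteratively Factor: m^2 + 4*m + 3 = (m + 1)*(m + 3)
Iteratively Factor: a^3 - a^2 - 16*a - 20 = (a + 2)*(a^2 - 3*a - 10) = (a - 5)*(a + 2)*(a + 2)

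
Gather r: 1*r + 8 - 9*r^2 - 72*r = -9*r^2 - 71*r + 8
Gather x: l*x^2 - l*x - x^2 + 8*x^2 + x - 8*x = x^2*(l + 7) + x*(-l - 7)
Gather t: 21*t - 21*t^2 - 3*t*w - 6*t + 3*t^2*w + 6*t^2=t^2*(3*w - 15) + t*(15 - 3*w)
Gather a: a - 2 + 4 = a + 2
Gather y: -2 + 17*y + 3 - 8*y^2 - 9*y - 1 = -8*y^2 + 8*y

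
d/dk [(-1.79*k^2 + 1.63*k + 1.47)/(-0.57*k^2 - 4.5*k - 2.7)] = (8.9841*k^2 + 11.3418*k + 2.214)/(0.3249*k^4 + 5.13*k^3 + 23.328*k^2 + 24.3*k + 7.29)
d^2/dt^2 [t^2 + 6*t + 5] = 2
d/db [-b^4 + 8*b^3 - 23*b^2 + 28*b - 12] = -4*b^3 + 24*b^2 - 46*b + 28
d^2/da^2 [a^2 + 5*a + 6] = 2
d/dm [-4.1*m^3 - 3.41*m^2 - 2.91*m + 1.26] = -12.3*m^2 - 6.82*m - 2.91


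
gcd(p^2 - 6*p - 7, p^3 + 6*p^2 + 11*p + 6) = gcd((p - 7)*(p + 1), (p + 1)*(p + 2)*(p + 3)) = p + 1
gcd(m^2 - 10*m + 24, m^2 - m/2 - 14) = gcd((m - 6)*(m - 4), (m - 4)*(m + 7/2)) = m - 4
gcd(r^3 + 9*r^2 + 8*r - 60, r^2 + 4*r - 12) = r^2 + 4*r - 12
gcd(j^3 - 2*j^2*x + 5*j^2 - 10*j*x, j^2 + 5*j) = j^2 + 5*j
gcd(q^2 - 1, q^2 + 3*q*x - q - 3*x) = q - 1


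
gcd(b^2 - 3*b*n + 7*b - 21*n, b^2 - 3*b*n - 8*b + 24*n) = b - 3*n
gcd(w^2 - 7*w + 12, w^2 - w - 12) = w - 4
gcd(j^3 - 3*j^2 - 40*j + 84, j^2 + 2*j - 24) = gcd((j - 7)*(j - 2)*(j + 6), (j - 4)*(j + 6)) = j + 6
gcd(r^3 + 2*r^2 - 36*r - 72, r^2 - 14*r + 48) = r - 6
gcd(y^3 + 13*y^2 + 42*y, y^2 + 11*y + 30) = y + 6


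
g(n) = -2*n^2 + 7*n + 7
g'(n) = 7 - 4*n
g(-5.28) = -85.72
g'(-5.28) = 28.12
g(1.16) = 12.43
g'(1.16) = 2.36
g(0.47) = 9.85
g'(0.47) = 5.12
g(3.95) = 3.44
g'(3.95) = -8.80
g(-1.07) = -2.78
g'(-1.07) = 11.28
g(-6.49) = -122.67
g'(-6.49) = 32.96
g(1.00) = 12.00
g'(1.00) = 3.00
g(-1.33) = -5.85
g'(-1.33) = 12.32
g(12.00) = -197.00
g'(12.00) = -41.00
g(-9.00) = -218.00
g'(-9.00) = 43.00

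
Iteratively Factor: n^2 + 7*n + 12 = (n + 4)*(n + 3)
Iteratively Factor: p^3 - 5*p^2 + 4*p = (p)*(p^2 - 5*p + 4) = p*(p - 4)*(p - 1)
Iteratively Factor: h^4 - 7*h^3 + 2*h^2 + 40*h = (h + 2)*(h^3 - 9*h^2 + 20*h) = (h - 4)*(h + 2)*(h^2 - 5*h) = h*(h - 4)*(h + 2)*(h - 5)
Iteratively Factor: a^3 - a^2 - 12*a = (a - 4)*(a^2 + 3*a) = (a - 4)*(a + 3)*(a)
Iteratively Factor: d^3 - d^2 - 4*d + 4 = (d + 2)*(d^2 - 3*d + 2) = (d - 2)*(d + 2)*(d - 1)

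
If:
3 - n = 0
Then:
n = 3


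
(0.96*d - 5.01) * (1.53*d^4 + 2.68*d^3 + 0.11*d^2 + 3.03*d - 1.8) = 1.4688*d^5 - 5.0925*d^4 - 13.3212*d^3 + 2.3577*d^2 - 16.9083*d + 9.018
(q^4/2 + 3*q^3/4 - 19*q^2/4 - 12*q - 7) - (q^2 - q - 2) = q^4/2 + 3*q^3/4 - 23*q^2/4 - 11*q - 5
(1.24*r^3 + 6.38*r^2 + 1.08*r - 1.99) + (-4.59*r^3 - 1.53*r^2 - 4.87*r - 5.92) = -3.35*r^3 + 4.85*r^2 - 3.79*r - 7.91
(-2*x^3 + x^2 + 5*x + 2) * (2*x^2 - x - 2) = -4*x^5 + 4*x^4 + 13*x^3 - 3*x^2 - 12*x - 4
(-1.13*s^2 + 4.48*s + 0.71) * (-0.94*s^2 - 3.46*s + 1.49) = 1.0622*s^4 - 0.3014*s^3 - 17.8519*s^2 + 4.2186*s + 1.0579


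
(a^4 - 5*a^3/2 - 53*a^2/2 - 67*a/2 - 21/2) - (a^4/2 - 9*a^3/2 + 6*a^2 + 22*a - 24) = a^4/2 + 2*a^3 - 65*a^2/2 - 111*a/2 + 27/2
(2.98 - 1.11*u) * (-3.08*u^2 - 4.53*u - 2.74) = 3.4188*u^3 - 4.1501*u^2 - 10.458*u - 8.1652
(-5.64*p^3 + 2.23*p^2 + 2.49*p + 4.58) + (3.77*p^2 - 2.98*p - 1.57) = -5.64*p^3 + 6.0*p^2 - 0.49*p + 3.01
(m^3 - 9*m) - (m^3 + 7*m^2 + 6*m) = -7*m^2 - 15*m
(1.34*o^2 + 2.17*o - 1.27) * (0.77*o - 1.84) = 1.0318*o^3 - 0.7947*o^2 - 4.9707*o + 2.3368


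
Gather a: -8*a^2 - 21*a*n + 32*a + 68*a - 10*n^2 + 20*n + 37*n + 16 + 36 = -8*a^2 + a*(100 - 21*n) - 10*n^2 + 57*n + 52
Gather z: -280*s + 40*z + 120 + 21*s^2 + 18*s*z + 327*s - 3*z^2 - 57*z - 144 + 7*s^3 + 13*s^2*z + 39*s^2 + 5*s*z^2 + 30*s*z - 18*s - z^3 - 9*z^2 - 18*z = 7*s^3 + 60*s^2 + 29*s - z^3 + z^2*(5*s - 12) + z*(13*s^2 + 48*s - 35) - 24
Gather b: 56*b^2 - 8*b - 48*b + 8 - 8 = 56*b^2 - 56*b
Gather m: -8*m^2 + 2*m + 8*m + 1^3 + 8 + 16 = -8*m^2 + 10*m + 25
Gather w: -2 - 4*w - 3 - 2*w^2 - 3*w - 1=-2*w^2 - 7*w - 6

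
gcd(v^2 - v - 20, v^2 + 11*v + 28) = v + 4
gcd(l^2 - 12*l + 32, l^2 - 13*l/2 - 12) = l - 8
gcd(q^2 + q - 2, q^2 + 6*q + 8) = q + 2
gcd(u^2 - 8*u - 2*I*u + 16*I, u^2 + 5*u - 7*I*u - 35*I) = 1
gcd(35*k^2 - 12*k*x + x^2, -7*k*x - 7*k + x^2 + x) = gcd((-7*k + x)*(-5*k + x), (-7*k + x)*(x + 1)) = -7*k + x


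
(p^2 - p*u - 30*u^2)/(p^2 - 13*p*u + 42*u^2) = (p + 5*u)/(p - 7*u)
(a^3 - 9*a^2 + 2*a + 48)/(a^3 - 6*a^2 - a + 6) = (a^3 - 9*a^2 + 2*a + 48)/(a^3 - 6*a^2 - a + 6)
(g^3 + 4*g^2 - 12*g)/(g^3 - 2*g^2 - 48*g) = (g - 2)/(g - 8)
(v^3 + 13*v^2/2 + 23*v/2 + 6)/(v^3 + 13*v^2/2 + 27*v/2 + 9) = (v^2 + 5*v + 4)/(v^2 + 5*v + 6)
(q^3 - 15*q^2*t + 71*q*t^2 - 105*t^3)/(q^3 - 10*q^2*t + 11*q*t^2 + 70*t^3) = (q - 3*t)/(q + 2*t)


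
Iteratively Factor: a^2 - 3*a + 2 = (a - 2)*(a - 1)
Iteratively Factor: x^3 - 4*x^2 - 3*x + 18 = (x - 3)*(x^2 - x - 6) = (x - 3)*(x + 2)*(x - 3)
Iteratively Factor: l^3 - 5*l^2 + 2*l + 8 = (l - 4)*(l^2 - l - 2) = (l - 4)*(l - 2)*(l + 1)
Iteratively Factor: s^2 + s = (s + 1)*(s)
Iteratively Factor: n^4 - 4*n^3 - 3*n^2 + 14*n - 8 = (n - 1)*(n^3 - 3*n^2 - 6*n + 8) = (n - 1)*(n + 2)*(n^2 - 5*n + 4) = (n - 4)*(n - 1)*(n + 2)*(n - 1)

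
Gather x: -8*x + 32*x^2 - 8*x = 32*x^2 - 16*x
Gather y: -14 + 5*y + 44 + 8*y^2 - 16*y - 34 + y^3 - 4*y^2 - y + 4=y^3 + 4*y^2 - 12*y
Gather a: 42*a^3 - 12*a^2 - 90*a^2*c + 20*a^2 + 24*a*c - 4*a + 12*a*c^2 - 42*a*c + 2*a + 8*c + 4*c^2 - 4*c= 42*a^3 + a^2*(8 - 90*c) + a*(12*c^2 - 18*c - 2) + 4*c^2 + 4*c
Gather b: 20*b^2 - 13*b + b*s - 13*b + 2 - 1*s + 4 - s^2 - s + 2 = 20*b^2 + b*(s - 26) - s^2 - 2*s + 8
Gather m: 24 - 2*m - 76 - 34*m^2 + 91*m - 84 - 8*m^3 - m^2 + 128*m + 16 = -8*m^3 - 35*m^2 + 217*m - 120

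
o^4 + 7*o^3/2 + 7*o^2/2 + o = o*(o + 1/2)*(o + 1)*(o + 2)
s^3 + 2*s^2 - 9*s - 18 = (s - 3)*(s + 2)*(s + 3)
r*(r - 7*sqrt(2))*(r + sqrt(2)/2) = r^3 - 13*sqrt(2)*r^2/2 - 7*r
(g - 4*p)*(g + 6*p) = g^2 + 2*g*p - 24*p^2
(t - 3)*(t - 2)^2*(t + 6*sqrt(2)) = t^4 - 7*t^3 + 6*sqrt(2)*t^3 - 42*sqrt(2)*t^2 + 16*t^2 - 12*t + 96*sqrt(2)*t - 72*sqrt(2)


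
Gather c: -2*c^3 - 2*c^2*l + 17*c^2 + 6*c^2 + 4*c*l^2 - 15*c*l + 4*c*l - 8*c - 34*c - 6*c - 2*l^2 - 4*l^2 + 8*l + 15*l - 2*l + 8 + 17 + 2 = -2*c^3 + c^2*(23 - 2*l) + c*(4*l^2 - 11*l - 48) - 6*l^2 + 21*l + 27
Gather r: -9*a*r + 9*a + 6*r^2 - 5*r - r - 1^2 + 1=9*a + 6*r^2 + r*(-9*a - 6)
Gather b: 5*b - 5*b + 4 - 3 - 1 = 0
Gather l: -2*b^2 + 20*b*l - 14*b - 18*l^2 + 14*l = -2*b^2 - 14*b - 18*l^2 + l*(20*b + 14)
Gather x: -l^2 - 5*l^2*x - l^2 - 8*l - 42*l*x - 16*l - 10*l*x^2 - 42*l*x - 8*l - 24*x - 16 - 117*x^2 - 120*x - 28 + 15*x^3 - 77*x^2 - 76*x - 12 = -2*l^2 - 32*l + 15*x^3 + x^2*(-10*l - 194) + x*(-5*l^2 - 84*l - 220) - 56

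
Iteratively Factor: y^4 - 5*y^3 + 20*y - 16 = (y - 2)*(y^3 - 3*y^2 - 6*y + 8) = (y - 2)*(y - 1)*(y^2 - 2*y - 8) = (y - 2)*(y - 1)*(y + 2)*(y - 4)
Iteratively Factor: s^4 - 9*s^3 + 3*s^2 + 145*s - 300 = (s - 3)*(s^3 - 6*s^2 - 15*s + 100) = (s - 5)*(s - 3)*(s^2 - s - 20) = (s - 5)^2*(s - 3)*(s + 4)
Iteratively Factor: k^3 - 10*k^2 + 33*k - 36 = (k - 3)*(k^2 - 7*k + 12) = (k - 4)*(k - 3)*(k - 3)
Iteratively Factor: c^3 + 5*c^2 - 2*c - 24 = (c + 3)*(c^2 + 2*c - 8) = (c - 2)*(c + 3)*(c + 4)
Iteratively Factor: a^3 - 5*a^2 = (a)*(a^2 - 5*a) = a*(a - 5)*(a)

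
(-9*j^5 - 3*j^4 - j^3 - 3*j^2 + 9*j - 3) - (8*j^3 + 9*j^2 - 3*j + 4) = -9*j^5 - 3*j^4 - 9*j^3 - 12*j^2 + 12*j - 7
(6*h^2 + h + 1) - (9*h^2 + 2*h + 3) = -3*h^2 - h - 2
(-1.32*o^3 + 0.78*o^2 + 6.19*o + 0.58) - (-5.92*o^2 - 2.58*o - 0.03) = -1.32*o^3 + 6.7*o^2 + 8.77*o + 0.61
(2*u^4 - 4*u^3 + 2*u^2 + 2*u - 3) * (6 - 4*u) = -8*u^5 + 28*u^4 - 32*u^3 + 4*u^2 + 24*u - 18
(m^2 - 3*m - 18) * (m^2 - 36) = m^4 - 3*m^3 - 54*m^2 + 108*m + 648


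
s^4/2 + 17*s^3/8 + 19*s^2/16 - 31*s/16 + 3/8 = (s/2 + 1)*(s - 1/2)*(s - 1/4)*(s + 3)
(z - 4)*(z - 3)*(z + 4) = z^3 - 3*z^2 - 16*z + 48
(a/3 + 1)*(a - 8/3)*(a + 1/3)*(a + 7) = a^4/3 + 23*a^3/9 - 29*a^2/27 - 521*a/27 - 56/9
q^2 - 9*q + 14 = (q - 7)*(q - 2)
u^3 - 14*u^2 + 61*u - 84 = (u - 7)*(u - 4)*(u - 3)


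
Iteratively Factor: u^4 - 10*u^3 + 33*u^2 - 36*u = (u - 3)*(u^3 - 7*u^2 + 12*u) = u*(u - 3)*(u^2 - 7*u + 12) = u*(u - 4)*(u - 3)*(u - 3)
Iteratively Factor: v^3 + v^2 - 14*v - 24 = (v + 2)*(v^2 - v - 12) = (v + 2)*(v + 3)*(v - 4)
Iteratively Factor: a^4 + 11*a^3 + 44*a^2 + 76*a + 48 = (a + 4)*(a^3 + 7*a^2 + 16*a + 12) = (a + 2)*(a + 4)*(a^2 + 5*a + 6) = (a + 2)^2*(a + 4)*(a + 3)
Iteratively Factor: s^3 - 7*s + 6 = (s - 2)*(s^2 + 2*s - 3) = (s - 2)*(s + 3)*(s - 1)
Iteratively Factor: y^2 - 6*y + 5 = (y - 5)*(y - 1)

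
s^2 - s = s*(s - 1)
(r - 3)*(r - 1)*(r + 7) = r^3 + 3*r^2 - 25*r + 21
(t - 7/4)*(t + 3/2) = t^2 - t/4 - 21/8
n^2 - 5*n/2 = n*(n - 5/2)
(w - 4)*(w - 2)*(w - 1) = w^3 - 7*w^2 + 14*w - 8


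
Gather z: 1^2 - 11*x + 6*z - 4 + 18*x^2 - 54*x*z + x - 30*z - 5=18*x^2 - 10*x + z*(-54*x - 24) - 8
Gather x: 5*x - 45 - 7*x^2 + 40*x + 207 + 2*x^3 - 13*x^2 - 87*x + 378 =2*x^3 - 20*x^2 - 42*x + 540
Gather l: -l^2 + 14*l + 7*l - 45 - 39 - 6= -l^2 + 21*l - 90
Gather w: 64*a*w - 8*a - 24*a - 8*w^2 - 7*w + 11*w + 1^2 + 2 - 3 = -32*a - 8*w^2 + w*(64*a + 4)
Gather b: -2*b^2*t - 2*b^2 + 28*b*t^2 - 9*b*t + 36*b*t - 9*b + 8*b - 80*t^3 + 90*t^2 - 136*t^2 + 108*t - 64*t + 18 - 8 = b^2*(-2*t - 2) + b*(28*t^2 + 27*t - 1) - 80*t^3 - 46*t^2 + 44*t + 10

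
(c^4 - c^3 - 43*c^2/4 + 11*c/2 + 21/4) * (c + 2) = c^5 + c^4 - 51*c^3/4 - 16*c^2 + 65*c/4 + 21/2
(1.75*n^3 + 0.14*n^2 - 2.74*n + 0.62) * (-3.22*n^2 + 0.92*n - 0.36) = -5.635*n^5 + 1.1592*n^4 + 8.3216*n^3 - 4.5676*n^2 + 1.5568*n - 0.2232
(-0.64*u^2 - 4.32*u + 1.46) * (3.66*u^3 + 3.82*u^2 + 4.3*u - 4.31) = -2.3424*u^5 - 18.256*u^4 - 13.9108*u^3 - 10.2404*u^2 + 24.8972*u - 6.2926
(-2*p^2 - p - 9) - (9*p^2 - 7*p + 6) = -11*p^2 + 6*p - 15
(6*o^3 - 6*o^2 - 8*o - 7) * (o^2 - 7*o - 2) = 6*o^5 - 48*o^4 + 22*o^3 + 61*o^2 + 65*o + 14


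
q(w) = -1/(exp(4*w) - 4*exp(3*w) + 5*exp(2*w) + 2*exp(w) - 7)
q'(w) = -(-4*exp(4*w) + 12*exp(3*w) - 10*exp(2*w) - 2*exp(w))/(exp(4*w) - 4*exp(3*w) + 5*exp(2*w) + 2*exp(w) - 7)^2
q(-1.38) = 0.16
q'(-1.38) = 0.02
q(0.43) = 0.95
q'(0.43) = 4.89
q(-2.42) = 0.15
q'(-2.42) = 0.01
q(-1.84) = 0.15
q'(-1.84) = 0.01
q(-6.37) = 0.14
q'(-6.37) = 0.00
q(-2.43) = 0.15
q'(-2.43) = 0.01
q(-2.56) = 0.15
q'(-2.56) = 0.00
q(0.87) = -0.23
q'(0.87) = 1.52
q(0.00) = 0.33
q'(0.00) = 0.44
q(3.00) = 0.00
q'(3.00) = 0.00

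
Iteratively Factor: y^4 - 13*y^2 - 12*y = (y - 4)*(y^3 + 4*y^2 + 3*y) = (y - 4)*(y + 1)*(y^2 + 3*y) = (y - 4)*(y + 1)*(y + 3)*(y)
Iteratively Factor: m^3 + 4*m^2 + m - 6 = (m + 2)*(m^2 + 2*m - 3) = (m + 2)*(m + 3)*(m - 1)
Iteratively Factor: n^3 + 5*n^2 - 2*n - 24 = (n - 2)*(n^2 + 7*n + 12) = (n - 2)*(n + 4)*(n + 3)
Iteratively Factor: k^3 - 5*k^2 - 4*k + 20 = (k - 5)*(k^2 - 4) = (k - 5)*(k - 2)*(k + 2)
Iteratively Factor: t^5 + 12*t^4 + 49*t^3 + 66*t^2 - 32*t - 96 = (t + 2)*(t^4 + 10*t^3 + 29*t^2 + 8*t - 48) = (t + 2)*(t + 3)*(t^3 + 7*t^2 + 8*t - 16) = (t + 2)*(t + 3)*(t + 4)*(t^2 + 3*t - 4) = (t + 2)*(t + 3)*(t + 4)^2*(t - 1)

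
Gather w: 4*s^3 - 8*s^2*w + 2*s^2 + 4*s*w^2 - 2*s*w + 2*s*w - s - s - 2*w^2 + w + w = 4*s^3 + 2*s^2 - 2*s + w^2*(4*s - 2) + w*(2 - 8*s^2)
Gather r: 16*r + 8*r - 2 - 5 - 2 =24*r - 9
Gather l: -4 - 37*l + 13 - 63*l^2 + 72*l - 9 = -63*l^2 + 35*l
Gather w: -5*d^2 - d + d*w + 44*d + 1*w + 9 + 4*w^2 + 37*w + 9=-5*d^2 + 43*d + 4*w^2 + w*(d + 38) + 18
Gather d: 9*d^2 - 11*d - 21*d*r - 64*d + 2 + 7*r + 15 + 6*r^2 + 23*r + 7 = 9*d^2 + d*(-21*r - 75) + 6*r^2 + 30*r + 24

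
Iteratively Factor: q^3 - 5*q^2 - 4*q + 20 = (q - 5)*(q^2 - 4) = (q - 5)*(q + 2)*(q - 2)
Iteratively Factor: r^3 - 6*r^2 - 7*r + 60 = (r + 3)*(r^2 - 9*r + 20) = (r - 5)*(r + 3)*(r - 4)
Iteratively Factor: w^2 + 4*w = (w)*(w + 4)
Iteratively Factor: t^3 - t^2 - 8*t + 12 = (t + 3)*(t^2 - 4*t + 4) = (t - 2)*(t + 3)*(t - 2)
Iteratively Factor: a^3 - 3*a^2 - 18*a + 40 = (a + 4)*(a^2 - 7*a + 10) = (a - 5)*(a + 4)*(a - 2)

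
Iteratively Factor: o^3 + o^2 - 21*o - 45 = (o + 3)*(o^2 - 2*o - 15) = (o - 5)*(o + 3)*(o + 3)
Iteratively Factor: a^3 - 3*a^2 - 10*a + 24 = (a - 4)*(a^2 + a - 6) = (a - 4)*(a + 3)*(a - 2)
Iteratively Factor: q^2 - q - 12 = (q + 3)*(q - 4)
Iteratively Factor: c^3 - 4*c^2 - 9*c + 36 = (c + 3)*(c^2 - 7*c + 12) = (c - 4)*(c + 3)*(c - 3)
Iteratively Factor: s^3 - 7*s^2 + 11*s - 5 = (s - 1)*(s^2 - 6*s + 5) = (s - 5)*(s - 1)*(s - 1)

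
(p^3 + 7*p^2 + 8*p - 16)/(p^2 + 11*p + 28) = (p^2 + 3*p - 4)/(p + 7)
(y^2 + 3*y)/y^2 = (y + 3)/y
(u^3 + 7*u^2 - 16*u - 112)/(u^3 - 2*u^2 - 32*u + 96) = (u^2 + 11*u + 28)/(u^2 + 2*u - 24)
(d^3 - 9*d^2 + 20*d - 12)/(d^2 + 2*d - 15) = (d^3 - 9*d^2 + 20*d - 12)/(d^2 + 2*d - 15)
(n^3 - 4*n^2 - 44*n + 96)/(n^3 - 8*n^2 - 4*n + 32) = (n + 6)/(n + 2)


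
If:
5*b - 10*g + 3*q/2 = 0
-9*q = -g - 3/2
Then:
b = 177*q/10 - 3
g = 9*q - 3/2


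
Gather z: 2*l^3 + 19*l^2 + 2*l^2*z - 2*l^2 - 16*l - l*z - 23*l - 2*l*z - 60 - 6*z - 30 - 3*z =2*l^3 + 17*l^2 - 39*l + z*(2*l^2 - 3*l - 9) - 90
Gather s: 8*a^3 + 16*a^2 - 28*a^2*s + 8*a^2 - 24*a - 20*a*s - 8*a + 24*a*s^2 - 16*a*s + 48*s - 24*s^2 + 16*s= 8*a^3 + 24*a^2 - 32*a + s^2*(24*a - 24) + s*(-28*a^2 - 36*a + 64)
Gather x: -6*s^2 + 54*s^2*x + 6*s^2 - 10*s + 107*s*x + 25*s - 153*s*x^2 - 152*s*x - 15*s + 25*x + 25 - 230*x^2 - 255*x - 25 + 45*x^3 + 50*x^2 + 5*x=45*x^3 + x^2*(-153*s - 180) + x*(54*s^2 - 45*s - 225)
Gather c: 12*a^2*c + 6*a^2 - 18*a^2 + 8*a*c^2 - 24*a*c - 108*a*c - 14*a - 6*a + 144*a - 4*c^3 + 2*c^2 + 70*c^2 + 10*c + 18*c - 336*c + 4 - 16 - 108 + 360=-12*a^2 + 124*a - 4*c^3 + c^2*(8*a + 72) + c*(12*a^2 - 132*a - 308) + 240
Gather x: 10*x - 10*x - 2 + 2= 0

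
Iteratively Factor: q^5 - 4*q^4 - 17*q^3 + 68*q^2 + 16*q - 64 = (q - 1)*(q^4 - 3*q^3 - 20*q^2 + 48*q + 64) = (q - 4)*(q - 1)*(q^3 + q^2 - 16*q - 16) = (q - 4)*(q - 1)*(q + 1)*(q^2 - 16) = (q - 4)*(q - 1)*(q + 1)*(q + 4)*(q - 4)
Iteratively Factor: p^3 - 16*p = (p - 4)*(p^2 + 4*p) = p*(p - 4)*(p + 4)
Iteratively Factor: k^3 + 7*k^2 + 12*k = (k + 3)*(k^2 + 4*k) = k*(k + 3)*(k + 4)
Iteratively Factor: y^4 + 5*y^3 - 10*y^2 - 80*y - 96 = (y + 4)*(y^3 + y^2 - 14*y - 24) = (y - 4)*(y + 4)*(y^2 + 5*y + 6) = (y - 4)*(y + 3)*(y + 4)*(y + 2)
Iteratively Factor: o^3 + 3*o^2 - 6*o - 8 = (o + 1)*(o^2 + 2*o - 8) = (o - 2)*(o + 1)*(o + 4)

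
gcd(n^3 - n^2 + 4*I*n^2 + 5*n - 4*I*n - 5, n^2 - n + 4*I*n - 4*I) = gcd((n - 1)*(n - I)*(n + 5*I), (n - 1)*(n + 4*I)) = n - 1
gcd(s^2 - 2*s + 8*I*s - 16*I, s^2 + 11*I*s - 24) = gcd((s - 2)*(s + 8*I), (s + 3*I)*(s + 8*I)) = s + 8*I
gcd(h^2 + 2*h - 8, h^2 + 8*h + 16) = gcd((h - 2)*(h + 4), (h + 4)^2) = h + 4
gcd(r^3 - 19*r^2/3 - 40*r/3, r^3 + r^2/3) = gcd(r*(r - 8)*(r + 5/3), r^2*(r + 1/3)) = r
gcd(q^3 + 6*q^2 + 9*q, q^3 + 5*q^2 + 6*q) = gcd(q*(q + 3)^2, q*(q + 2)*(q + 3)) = q^2 + 3*q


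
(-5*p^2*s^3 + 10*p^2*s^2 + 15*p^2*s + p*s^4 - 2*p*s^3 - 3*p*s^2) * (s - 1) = -5*p^2*s^4 + 15*p^2*s^3 + 5*p^2*s^2 - 15*p^2*s + p*s^5 - 3*p*s^4 - p*s^3 + 3*p*s^2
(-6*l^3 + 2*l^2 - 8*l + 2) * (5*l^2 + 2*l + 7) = -30*l^5 - 2*l^4 - 78*l^3 + 8*l^2 - 52*l + 14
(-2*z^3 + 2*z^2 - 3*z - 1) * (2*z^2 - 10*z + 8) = -4*z^5 + 24*z^4 - 42*z^3 + 44*z^2 - 14*z - 8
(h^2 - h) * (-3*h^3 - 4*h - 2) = -3*h^5 + 3*h^4 - 4*h^3 + 2*h^2 + 2*h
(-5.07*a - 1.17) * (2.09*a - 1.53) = -10.5963*a^2 + 5.3118*a + 1.7901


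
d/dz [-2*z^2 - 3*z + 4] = -4*z - 3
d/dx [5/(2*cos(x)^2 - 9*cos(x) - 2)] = 5*(4*cos(x) - 9)*sin(x)/(2*sin(x)^2 + 9*cos(x))^2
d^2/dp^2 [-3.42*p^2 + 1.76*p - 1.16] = -6.84000000000000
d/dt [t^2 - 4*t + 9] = 2*t - 4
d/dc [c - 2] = 1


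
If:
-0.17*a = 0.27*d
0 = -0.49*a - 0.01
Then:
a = -0.02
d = 0.01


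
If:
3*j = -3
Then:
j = -1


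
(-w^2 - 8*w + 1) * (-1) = w^2 + 8*w - 1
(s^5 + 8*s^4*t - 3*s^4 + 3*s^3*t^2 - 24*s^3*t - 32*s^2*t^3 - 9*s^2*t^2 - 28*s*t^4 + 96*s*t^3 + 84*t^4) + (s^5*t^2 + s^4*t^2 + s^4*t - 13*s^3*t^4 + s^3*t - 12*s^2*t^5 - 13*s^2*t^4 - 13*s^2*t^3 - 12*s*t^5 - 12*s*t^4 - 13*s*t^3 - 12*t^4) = s^5*t^2 + s^5 + s^4*t^2 + 9*s^4*t - 3*s^4 - 13*s^3*t^4 + 3*s^3*t^2 - 23*s^3*t - 12*s^2*t^5 - 13*s^2*t^4 - 45*s^2*t^3 - 9*s^2*t^2 - 12*s*t^5 - 40*s*t^4 + 83*s*t^3 + 72*t^4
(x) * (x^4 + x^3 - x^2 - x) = x^5 + x^4 - x^3 - x^2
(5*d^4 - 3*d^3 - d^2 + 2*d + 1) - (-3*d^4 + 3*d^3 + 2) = 8*d^4 - 6*d^3 - d^2 + 2*d - 1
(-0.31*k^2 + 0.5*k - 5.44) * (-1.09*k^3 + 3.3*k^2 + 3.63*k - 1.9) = 0.3379*k^5 - 1.568*k^4 + 6.4543*k^3 - 15.548*k^2 - 20.6972*k + 10.336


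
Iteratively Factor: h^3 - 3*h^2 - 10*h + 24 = (h + 3)*(h^2 - 6*h + 8) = (h - 2)*(h + 3)*(h - 4)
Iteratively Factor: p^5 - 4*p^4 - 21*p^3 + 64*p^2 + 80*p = (p - 4)*(p^4 - 21*p^2 - 20*p) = (p - 5)*(p - 4)*(p^3 + 5*p^2 + 4*p) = (p - 5)*(p - 4)*(p + 1)*(p^2 + 4*p) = (p - 5)*(p - 4)*(p + 1)*(p + 4)*(p)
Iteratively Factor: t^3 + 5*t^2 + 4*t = (t + 1)*(t^2 + 4*t) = t*(t + 1)*(t + 4)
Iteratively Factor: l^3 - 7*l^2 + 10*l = (l)*(l^2 - 7*l + 10) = l*(l - 2)*(l - 5)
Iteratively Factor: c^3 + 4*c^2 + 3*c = (c + 3)*(c^2 + c) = c*(c + 3)*(c + 1)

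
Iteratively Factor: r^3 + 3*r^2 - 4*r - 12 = (r + 3)*(r^2 - 4) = (r + 2)*(r + 3)*(r - 2)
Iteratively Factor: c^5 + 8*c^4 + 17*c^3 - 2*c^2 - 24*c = (c + 4)*(c^4 + 4*c^3 + c^2 - 6*c) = (c - 1)*(c + 4)*(c^3 + 5*c^2 + 6*c) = (c - 1)*(c + 3)*(c + 4)*(c^2 + 2*c) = c*(c - 1)*(c + 3)*(c + 4)*(c + 2)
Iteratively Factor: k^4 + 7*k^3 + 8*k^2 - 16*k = (k + 4)*(k^3 + 3*k^2 - 4*k) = k*(k + 4)*(k^2 + 3*k - 4) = k*(k + 4)^2*(k - 1)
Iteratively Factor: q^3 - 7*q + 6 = (q - 1)*(q^2 + q - 6) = (q - 1)*(q + 3)*(q - 2)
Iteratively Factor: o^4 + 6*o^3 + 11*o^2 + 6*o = (o + 1)*(o^3 + 5*o^2 + 6*o) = o*(o + 1)*(o^2 + 5*o + 6) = o*(o + 1)*(o + 3)*(o + 2)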